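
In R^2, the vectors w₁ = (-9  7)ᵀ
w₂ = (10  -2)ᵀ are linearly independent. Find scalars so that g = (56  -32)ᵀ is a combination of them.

Solve the system with w₁, w₂ as columns and g as the right-hand side.
The system has the unique solution (c₁, c₂) = (-4, 2).

g = -4w₁ + 2w₂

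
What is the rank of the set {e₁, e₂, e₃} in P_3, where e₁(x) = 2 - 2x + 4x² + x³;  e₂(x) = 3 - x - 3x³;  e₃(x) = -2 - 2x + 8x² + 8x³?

Pass to coordinate vectors with respect to the basis {1, x, …, x³}.
Row-reduce the 3×4 matrix with these as rows.
The echelon form has 2 nonzero rows, so the rank is 2.

2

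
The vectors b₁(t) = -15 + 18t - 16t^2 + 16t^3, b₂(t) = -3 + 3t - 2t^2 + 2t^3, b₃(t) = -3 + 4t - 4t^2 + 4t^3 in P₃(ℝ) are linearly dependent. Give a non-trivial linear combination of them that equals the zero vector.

Write each element as a vector in ℝ⁴ using {1, t, …, t^3}.
Row-reduce the matrix with b₁, b₂, b₃ as columns; the null space gives the coefficients.
One solution (up to scaling) is (1, -2, -3).

b₁ - 2b₂ - 3b₃ = 0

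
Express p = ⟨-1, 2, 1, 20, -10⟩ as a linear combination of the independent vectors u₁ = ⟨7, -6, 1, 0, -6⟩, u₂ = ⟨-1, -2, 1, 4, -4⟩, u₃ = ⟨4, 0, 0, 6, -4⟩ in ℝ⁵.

p = -u₁ + 2u₂ + 2u₃

Write p = α₁u₁ + … + α₃u₃ and equate components.
Row-reducing the augmented matrix gives the unique coefficients (α₁, α₂, α₃) = (-1, 2, 2).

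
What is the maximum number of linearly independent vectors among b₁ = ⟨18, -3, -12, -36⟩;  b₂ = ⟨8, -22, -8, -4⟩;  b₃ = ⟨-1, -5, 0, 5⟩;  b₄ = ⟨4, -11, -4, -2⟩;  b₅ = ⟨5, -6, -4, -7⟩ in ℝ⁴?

Form the matrix with b₁, b₂, b₃, b₄, b₅ as columns and reduce.
The echelon form has 2 nonzero rows, so the rank is 2.
(With 5 elements in a 4-dimensional space the rank is at most 4.)

2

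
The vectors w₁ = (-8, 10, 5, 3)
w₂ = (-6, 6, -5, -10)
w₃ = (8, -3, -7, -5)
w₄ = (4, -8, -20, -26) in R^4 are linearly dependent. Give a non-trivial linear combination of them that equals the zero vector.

Row-reduce the matrix with w₁, w₂, w₃, w₄ as columns; the null space gives the coefficients.
The free variable yields coefficients (2, -2, 0, 1) (any nonzero multiple also works).

2w₁ - 2w₂ + w₄ = 0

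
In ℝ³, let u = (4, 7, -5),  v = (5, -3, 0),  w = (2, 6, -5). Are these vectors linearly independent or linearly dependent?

The matrix [u|v|w] has determinant 55.
A nonzero determinant means the columns are linearly independent.

linearly independent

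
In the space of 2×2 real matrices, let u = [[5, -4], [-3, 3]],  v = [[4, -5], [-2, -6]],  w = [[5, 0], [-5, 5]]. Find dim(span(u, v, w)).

Pass to coordinate vectors with respect to the basis {E₁₁, E₁₂, E₂₁, E₂₂}.
Apply Gaussian elimination to the matrix whose rows are u, v, w.
Reduction leaves 3 leading entries, giving rank 3.

3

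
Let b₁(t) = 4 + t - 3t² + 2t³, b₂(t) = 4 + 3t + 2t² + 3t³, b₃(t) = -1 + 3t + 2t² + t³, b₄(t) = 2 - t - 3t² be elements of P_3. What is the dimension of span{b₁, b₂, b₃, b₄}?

dim = 4

Represent each element by its coordinate vector in ℝ⁴.
Row-reduce the 4×4 matrix with these as rows.
Reduction leaves 4 leading entries, giving rank 4.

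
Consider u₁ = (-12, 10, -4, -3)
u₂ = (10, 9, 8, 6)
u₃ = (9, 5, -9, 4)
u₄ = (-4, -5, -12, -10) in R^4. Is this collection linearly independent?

Row-reduce the matrix whose columns are u₁, u₂, u₃, u₄.
The reduction yields 4 nonzero rows, so the rank is 4.
Since rank = 4 (the number of vectors), the set is linearly independent.

linearly independent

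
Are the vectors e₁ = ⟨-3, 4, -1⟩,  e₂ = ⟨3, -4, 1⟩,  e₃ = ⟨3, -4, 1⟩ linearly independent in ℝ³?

linearly dependent

Row-reduce the matrix whose columns are e₁, e₂, e₃.
The reduction yields 1 nonzero row, so the rank is 1.
Since rank 1 < 3, the set is linearly dependent.
Indeed e₁ + e₂ = 0.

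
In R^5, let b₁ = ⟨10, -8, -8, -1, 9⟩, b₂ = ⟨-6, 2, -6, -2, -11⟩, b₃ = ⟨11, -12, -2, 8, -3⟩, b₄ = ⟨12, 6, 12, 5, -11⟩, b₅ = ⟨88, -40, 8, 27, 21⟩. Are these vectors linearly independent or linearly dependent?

Form the 5×5 matrix with these as columns; its determinant is 0.
A zero determinant means the columns are linearly dependent.
Indeed 3b₁ - 2b₂ + 2b₃ + 2b₄ - b₅ = 0.

linearly dependent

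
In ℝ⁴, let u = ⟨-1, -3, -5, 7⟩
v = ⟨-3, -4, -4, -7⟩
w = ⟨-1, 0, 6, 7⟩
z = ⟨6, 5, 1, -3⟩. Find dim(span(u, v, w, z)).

Row-reduce the 4×4 matrix with these as rows.
There are 4 pivot columns, so rank = 4.

4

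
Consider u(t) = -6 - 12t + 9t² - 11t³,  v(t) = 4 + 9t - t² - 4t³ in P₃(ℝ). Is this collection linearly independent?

linearly independent

Write each element as a coordinate vector in ℝ⁴ using {1, t, …, t³}.
Row-reduce the matrix whose columns are u, v.
The reduction yields 2 nonzero rows, so the rank is 2.
Since rank = 2 (the number of vectors), the set is linearly independent.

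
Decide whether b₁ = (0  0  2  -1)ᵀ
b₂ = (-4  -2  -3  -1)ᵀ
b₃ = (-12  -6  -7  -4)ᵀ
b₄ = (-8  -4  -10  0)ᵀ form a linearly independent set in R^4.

linearly dependent

Form the 4×4 matrix with these as columns; its determinant is 0.
A zero determinant means the columns are linearly dependent.
Indeed b₁ + 3b₂ - b₃ = 0.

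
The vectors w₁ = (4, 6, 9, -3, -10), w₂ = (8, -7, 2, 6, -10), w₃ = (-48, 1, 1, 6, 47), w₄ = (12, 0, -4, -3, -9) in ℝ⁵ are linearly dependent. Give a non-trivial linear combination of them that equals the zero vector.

w₁ + w₂ + w₃ + 3w₄ = 0

Write the vectors as columns of a matrix and find a nonzero vector in its null space.
The free variable yields coefficients (1, 1, 1, 3) (any nonzero multiple also works).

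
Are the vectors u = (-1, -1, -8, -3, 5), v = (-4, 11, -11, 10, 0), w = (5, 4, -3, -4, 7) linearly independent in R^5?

linearly independent

Place the vectors as rows of a 3×5 matrix and reduce to echelon form.
The reduction yields 3 nonzero rows, so the rank is 3.
Since rank = 3 (the number of vectors), the set is linearly independent.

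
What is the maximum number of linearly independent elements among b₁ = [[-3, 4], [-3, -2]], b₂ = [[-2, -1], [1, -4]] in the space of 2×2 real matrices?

2

Use coordinates relative to {E₁₁, E₁₂, E₂₁, E₂₂}.
Row-reduce the 2×4 matrix with these as rows.
There are 2 pivot columns, so rank = 2.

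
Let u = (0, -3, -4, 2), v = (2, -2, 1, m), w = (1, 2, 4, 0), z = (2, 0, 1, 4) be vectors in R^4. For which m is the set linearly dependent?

m = 16/5

Place the vectors as rows of a 4×4 matrix; dependence ⇔ determinant zero.
Expanding, det = 16 - 5*m.
This vanishes exactly when m = 16/5.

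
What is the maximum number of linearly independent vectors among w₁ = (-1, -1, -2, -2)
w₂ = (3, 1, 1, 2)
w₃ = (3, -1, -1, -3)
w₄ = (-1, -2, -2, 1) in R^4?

Apply Gaussian elimination to the matrix whose rows are w₁, w₂, w₃, w₄.
The echelon form has 4 nonzero rows, so the rank is 4.

4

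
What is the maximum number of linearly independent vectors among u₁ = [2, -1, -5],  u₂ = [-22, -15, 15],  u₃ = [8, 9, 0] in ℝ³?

Apply Gaussian elimination to the matrix whose rows are u₁, u₂, u₃.
Exactly 2 pivots survive; hence the rank is 2.

2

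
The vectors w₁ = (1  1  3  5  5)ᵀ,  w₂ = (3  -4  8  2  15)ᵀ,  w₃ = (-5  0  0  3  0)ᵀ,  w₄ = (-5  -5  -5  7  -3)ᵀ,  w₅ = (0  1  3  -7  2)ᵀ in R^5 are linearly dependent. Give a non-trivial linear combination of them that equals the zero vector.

3w₁ - w₂ - 2w₃ + 2w₄ + 3w₅ = 0

Set up α₁w₁ + … + α₅w₅ = 0 and solve the homogeneous system.
The free variable yields coefficients (3, -1, -2, 2, 3) (any nonzero multiple also works).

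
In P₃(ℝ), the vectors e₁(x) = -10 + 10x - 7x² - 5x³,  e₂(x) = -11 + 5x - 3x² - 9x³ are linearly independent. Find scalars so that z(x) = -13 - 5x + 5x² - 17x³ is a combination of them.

z = -2e₁ + 3e₂

Take coordinate vectors relative to {1, x, …, x³}.
Set up the augmented matrix [e₁ | e₂ | z] and row-reduce.
Back-substitution yields (a₁, a₂) = (-2, 3).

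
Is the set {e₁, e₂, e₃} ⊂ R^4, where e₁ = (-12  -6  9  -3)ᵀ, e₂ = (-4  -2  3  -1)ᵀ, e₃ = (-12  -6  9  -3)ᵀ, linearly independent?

linearly dependent

Row-reduce the matrix whose columns are e₁, e₂, e₃.
The reduction yields 1 nonzero row, so the rank is 1.
Since rank 1 < 3, the set is linearly dependent.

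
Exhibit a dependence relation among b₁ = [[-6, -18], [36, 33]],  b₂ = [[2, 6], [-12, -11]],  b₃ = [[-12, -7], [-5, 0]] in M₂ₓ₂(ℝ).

b₁ + 3b₂ = 0

Take coordinates with respect to {E₁₁, E₁₂, E₂₁, E₂₂}.
Solve the homogeneous system with b₁, b₂, b₃ as columns by row-reducing the coefficient matrix.
One solution (up to scaling) is (1, 3, 0).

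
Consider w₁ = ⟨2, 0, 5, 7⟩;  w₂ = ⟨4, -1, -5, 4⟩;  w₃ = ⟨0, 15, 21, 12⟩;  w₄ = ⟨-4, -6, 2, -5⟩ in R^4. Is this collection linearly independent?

The matrix [w₁|w₂|w₃|w₄] has determinant 0.
A zero determinant means the columns are linearly dependent.

linearly dependent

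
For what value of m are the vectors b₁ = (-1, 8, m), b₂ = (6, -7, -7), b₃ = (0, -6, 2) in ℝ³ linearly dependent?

Dependence holds iff the 3×3 matrix [b₁ b₂ b₃] is singular.
The determinant works out to -36*m - 40.
This vanishes exactly when m = -10/9.

m = -10/9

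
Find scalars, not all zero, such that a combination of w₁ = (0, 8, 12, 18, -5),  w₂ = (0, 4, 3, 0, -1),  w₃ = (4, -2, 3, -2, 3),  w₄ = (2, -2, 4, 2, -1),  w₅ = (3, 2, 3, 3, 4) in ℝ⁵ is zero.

w₁ - w₂ + 3w₃ - 3w₄ - 2w₅ = 0

Solve the homogeneous system with w₁, w₂, w₃, w₄, w₅ as columns by row-reducing the coefficient matrix.
One solution (up to scaling) is (1, -1, 3, -3, -2).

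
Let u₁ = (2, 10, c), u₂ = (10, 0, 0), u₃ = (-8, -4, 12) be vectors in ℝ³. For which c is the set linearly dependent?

Place the vectors as rows of a 3×3 matrix; dependence ⇔ determinant zero.
Cofactor expansion gives det = -40*c - 1200.
Solving -40*c - 1200 = 0 yields c = -30.

c = -30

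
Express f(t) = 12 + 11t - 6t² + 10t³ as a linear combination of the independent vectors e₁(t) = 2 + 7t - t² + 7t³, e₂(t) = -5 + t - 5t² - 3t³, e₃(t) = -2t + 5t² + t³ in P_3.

Take coordinate vectors relative to {1, t, …, t³}.
Write f = α₁e₁ + … + α₃e₃ and equate components.
Row-reducing the augmented matrix gives the unique coefficients (α₁, α₂, α₃) = (1, -2, -3).

f = e₁ - 2e₂ - 3e₃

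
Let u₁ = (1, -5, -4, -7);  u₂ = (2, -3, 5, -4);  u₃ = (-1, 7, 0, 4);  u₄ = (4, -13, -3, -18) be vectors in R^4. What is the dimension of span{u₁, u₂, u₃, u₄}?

dim = 3

Apply Gaussian elimination to the matrix whose rows are u₁, u₂, u₃, u₄.
The echelon form has 3 nonzero rows, so the rank is 3.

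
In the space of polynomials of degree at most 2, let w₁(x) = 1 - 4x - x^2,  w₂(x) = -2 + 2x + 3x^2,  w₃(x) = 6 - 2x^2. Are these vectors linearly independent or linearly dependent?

Take coordinates with respect to the standard basis {1, x, x^2}.
Row-reduce the matrix whose columns are w₁, w₂, w₃.
The reduction yields 3 nonzero rows, so the rank is 3.
Since rank = 3 (the number of vectors), the set is linearly independent.

linearly independent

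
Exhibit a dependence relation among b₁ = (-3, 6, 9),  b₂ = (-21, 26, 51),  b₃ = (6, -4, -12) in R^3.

Set up α₁b₁ + … + α₃b₃ = 0 and solve the homogeneous system.
The free variable yields coefficients (3, -1, -2) (any nonzero multiple also works).

3b₁ - b₂ - 2b₃ = 0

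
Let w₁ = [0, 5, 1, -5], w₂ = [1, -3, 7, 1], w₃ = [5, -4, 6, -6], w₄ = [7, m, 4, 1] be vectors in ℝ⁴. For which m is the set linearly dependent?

The set is linearly dependent precisely when det[w₁; w₂; w₃; w₄] = 0.
Cofactor expansion gives det = 156*m + 2340.
This vanishes exactly when m = -15.

m = -15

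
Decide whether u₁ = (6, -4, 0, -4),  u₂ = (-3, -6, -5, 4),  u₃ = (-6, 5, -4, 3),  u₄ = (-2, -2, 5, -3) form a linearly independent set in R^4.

linearly independent

The matrix [u₁|u₂|u₃|u₄] has determinant -1402.
A nonzero determinant means the columns are linearly independent.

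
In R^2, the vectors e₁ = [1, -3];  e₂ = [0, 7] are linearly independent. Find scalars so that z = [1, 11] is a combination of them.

Write z = c₁e₁ + c₂e₂ and equate components.
Back-substitution yields (c₁, c₂) = (1, 2).

z = e₁ + 2e₂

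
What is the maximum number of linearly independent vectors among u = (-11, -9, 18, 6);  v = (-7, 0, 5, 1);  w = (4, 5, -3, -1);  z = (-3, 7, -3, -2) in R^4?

3

Row-reduce the 4×4 matrix with these as rows.
Exactly 3 pivots survive; hence the rank is 3.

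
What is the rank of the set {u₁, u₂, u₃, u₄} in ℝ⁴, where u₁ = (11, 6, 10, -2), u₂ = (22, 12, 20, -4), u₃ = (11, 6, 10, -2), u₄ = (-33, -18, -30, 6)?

Form the matrix with u₁, u₂, u₃, u₄ as columns and reduce.
Reduction leaves 1 leading entry, giving rank 1.

rank 1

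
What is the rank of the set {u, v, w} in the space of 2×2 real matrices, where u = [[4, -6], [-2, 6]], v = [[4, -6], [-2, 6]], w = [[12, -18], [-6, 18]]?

Pass to coordinate vectors with respect to the basis {E₁₁, E₁₂, E₂₁, E₂₂}.
Apply Gaussian elimination to the matrix whose rows are u, v, w.
There is 1 pivot column, so rank = 1.

rank 1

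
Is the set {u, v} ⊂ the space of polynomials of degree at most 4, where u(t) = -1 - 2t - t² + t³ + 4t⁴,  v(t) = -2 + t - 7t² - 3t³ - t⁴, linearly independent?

linearly independent

Write each element as a coordinate vector in ℝ⁵ using {1, t, …, t⁴}.
Row-reduce the matrix whose columns are u, v.
The reduction yields 2 nonzero rows, so the rank is 2.
Since rank = 2 (the number of vectors), the set is linearly independent.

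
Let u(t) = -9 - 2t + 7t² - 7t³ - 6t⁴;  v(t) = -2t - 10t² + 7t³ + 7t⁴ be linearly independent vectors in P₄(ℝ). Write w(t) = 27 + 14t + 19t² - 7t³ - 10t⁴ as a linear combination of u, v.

Take coordinate vectors relative to {1, t, …, t⁴}.
Write w = α₁u + α₂v and equate components.
Row-reducing the augmented matrix gives the unique coefficients (α₁, α₂) = (-3, -4).

w = -3u - 4v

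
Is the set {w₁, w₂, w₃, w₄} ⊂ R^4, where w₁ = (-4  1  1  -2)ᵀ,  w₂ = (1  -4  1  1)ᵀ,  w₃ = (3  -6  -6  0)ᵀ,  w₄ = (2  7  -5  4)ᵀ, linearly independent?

Row-reduce the matrix whose columns are w₁, w₂, w₃, w₄.
The reduction yields 4 nonzero rows, so the rank is 4.
Since rank = 4 (the number of vectors), the set is linearly independent.

linearly independent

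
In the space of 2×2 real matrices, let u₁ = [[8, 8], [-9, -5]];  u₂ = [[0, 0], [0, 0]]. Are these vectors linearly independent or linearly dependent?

Write each element as a coordinate vector in ℝ⁴ using {E₁₁, E₁₂, E₂₁, E₂₂}.
One of the vectors is the zero vector, so the set is linearly dependent.

linearly dependent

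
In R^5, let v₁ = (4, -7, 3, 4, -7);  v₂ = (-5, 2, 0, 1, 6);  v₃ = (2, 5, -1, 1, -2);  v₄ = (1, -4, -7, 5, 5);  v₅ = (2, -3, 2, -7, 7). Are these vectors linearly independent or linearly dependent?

Place the vectors as rows of a 5×5 matrix and reduce to echelon form.
The reduction yields 5 nonzero rows, so the rank is 5.
Since rank = 5 (the number of vectors), the set is linearly independent.

linearly independent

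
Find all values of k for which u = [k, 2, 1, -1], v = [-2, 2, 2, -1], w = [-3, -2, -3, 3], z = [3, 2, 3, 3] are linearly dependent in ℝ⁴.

k = -7

The set is linearly dependent precisely when det[u; v; w; z] = 0.
The determinant works out to -12*k - 84.
This vanishes exactly when k = -7.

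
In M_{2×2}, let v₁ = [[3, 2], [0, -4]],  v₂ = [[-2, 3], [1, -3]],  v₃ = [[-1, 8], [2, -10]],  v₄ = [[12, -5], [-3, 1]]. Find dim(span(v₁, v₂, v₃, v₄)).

dim = 2

Use coordinates relative to {E₁₁, E₁₂, E₂₁, E₂₂}.
Put the 4×4 matrix [v₁|v₂|v₃|v₄] into echelon form.
The echelon form has 2 nonzero rows, so the rank is 2.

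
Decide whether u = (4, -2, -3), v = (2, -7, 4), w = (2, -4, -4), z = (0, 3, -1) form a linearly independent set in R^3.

There are 4 vectors in a 3-dimensional space, so they cannot be linearly independent.

linearly dependent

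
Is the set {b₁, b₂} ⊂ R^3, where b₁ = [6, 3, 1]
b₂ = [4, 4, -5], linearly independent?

linearly independent

Place the vectors as rows of a 2×3 matrix and reduce to echelon form.
The reduction yields 2 nonzero rows, so the rank is 2.
Since rank = 2 (the number of vectors), the set is linearly independent.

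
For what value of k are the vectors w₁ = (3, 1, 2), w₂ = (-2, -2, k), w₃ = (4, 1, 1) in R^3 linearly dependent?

k = -8

Dependence holds iff the 3×3 matrix [w₁ w₂ w₃] is singular.
Expanding, det = k + 8.
Setting this to zero gives k = -8.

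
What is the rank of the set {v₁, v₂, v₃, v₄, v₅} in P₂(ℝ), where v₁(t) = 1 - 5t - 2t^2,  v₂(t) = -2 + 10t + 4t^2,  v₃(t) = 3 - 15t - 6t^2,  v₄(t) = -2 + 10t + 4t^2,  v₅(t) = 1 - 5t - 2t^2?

Represent each element by its coordinate vector in ℝ³.
Row-reduce the 5×3 matrix with these as rows.
There is 1 pivot column, so rank = 1.
(With 5 elements in a 3-dimensional space the rank is at most 3.)

1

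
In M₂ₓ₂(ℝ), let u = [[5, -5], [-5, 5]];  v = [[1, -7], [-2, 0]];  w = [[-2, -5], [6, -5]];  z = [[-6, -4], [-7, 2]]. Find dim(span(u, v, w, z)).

4

Represent each element by its coordinate vector in ℝ⁴.
Row-reduce the 4×4 matrix with these as rows.
Exactly 4 pivots survive; hence the rank is 4.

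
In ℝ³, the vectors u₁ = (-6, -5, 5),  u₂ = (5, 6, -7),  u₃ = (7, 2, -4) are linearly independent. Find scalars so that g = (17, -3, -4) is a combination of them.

g = u₁ - u₂ + 4u₃

Solve the system with u₁, u₂, u₃ as columns and g as the right-hand side.
Row-reducing the augmented matrix gives the unique coefficients (a₁, a₂, a₃) = (1, -1, 4).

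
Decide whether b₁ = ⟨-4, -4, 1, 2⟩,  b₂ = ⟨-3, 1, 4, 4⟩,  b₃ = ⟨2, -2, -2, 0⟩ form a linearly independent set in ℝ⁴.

linearly independent

Row-reduce the matrix whose columns are b₁, b₂, b₃.
The reduction yields 3 nonzero rows, so the rank is 3.
Since rank = 3 (the number of vectors), the set is linearly independent.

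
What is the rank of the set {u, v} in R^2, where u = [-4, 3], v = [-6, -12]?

Put the 2×2 matrix [u|v] into echelon form.
Exactly 2 pivots survive; hence the rank is 2.

rank 2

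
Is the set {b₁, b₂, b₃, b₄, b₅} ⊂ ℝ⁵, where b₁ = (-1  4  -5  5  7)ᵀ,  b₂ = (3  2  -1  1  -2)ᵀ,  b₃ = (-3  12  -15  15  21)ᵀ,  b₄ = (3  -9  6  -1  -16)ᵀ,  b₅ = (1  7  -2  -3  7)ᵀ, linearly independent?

One vector is a scalar multiple of another, so the set is dependent.

linearly dependent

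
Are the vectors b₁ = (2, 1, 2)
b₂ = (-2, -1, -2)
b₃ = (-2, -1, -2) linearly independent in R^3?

linearly dependent

The matrix [b₁|b₂|b₃] has determinant 0.
A zero determinant means the columns are linearly dependent.
Indeed b₁ + b₂ = 0.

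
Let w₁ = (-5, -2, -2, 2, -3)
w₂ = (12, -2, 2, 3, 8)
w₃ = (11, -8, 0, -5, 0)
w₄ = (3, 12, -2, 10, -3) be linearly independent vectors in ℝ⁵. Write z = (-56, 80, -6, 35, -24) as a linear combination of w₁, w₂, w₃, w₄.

Set up the augmented matrix [w₁ | w₂ | w₃ | w₄ | z] and row-reduce.
The system has the unique solution (α₁, …, α₄) = (-3, -3, -4, 3).

z = -3w₁ - 3w₂ - 4w₃ + 3w₄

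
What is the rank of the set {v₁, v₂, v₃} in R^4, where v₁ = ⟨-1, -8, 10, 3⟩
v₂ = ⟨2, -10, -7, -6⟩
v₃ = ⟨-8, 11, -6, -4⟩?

3

Row-reduce the 3×4 matrix with these as rows.
There are 3 pivot columns, so rank = 3.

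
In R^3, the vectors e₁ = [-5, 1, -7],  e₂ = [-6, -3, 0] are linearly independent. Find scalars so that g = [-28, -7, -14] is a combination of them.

Set up the augmented matrix [e₁ | e₂ | g] and row-reduce.
Row-reducing the augmented matrix gives the unique coefficients (a₁, a₂) = (2, 3).

g = 2e₁ + 3e₂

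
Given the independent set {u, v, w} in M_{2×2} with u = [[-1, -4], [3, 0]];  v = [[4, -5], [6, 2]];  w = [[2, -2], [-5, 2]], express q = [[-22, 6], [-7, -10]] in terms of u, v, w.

Take coordinate vectors relative to {E₁₁, E₁₂, E₂₁, E₂₂}.
Set up the augmented matrix [u | v | w | q] and row-reduce.
Row-reducing the augmented matrix gives the unique coefficients (c₁, c₂, c₃) = (4, -4, -1).

q = 4u - 4v - w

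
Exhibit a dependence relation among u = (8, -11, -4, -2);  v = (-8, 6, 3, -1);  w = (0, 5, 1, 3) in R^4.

Solve the homogeneous system with u, v, w as columns by row-reducing the coefficient matrix.
One solution (up to scaling) is (1, 1, 1).

u + v + w = 0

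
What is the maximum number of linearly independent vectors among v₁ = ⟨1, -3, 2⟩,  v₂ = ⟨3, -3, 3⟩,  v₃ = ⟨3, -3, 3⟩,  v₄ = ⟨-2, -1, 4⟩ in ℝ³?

Row-reduce the 4×3 matrix with these as rows.
Exactly 3 pivots survive; hence the rank is 3.
(With 4 elements in a 3-dimensional space the rank is at most 3.)

3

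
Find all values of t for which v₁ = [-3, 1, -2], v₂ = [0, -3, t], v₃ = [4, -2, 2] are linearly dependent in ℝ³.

t = -3

The vectors are dependent exactly when the determinant of the matrix with rows v₁, v₂, v₃ vanishes.
Expanding, det = -2*t - 6.
Setting this to zero gives t = -3.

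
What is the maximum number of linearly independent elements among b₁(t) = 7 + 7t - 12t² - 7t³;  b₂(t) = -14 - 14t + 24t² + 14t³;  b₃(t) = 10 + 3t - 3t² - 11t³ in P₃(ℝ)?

2

Use coordinates relative to {1, t, …, t³}.
Put the 4×3 matrix [b₁|b₂|b₃] into echelon form.
Reduction leaves 2 leading entries, giving rank 2.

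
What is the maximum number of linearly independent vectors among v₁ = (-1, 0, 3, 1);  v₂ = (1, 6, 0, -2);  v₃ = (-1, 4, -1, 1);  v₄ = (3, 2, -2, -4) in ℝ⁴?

3

Put the 4×4 matrix [v₁|v₂|v₃|v₄] into echelon form.
Exactly 3 pivots survive; hence the rank is 3.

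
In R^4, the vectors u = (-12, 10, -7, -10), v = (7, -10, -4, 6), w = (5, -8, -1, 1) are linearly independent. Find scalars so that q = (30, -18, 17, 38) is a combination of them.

Write q = a₁u + … + a₃w and equate components.
Back-substitution yields (a₁, a₂, a₃) = (-3, 2, -4).

q = -3u + 2v - 4w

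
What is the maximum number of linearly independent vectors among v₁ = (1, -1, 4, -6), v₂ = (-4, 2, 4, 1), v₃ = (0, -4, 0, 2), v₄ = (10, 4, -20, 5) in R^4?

3

Apply Gaussian elimination to the matrix whose rows are v₁, v₂, v₃, v₄.
Reduction leaves 3 leading entries, giving rank 3.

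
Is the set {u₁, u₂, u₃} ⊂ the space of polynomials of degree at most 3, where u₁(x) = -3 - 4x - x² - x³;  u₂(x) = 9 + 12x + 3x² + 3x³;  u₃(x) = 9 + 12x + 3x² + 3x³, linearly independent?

Take coordinates with respect to the standard basis {1, x, …, x³}.
Place the vectors as rows of a 3×4 matrix and reduce to echelon form.
The reduction yields 1 nonzero row, so the rank is 1.
Since rank 1 < 3, the set is linearly dependent.
Indeed 3u₁ + u₂ = 0.

linearly dependent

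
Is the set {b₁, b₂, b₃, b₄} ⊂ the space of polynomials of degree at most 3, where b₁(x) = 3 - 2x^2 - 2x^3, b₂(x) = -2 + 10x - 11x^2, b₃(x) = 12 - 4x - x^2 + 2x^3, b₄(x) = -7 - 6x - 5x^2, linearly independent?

linearly independent

Take coordinates with respect to the standard basis {1, x, …, x^3}.
The matrix [b₁|b₂|b₃|b₄] has determinant 4508.
A nonzero determinant means the columns are linearly independent.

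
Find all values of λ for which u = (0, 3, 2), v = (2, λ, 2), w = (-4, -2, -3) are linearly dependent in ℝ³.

λ = 7/4

The vectors are dependent exactly when the determinant of the matrix with rows u, v, w vanishes.
Cofactor expansion gives det = 8*λ - 14.
Setting this to zero gives λ = 7/4.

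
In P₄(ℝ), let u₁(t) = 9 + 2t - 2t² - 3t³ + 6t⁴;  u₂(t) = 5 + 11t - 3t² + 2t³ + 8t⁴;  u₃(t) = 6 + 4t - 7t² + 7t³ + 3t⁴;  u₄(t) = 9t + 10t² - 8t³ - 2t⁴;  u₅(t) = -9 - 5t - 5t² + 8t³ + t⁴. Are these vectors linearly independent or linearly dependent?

Write each element as a coordinate vector in ℝ⁵ using {1, t, …, t⁴}.
Place the vectors as rows of a 5×5 matrix and reduce to echelon form.
The reduction yields 5 nonzero rows, so the rank is 5.
Since rank = 5 (the number of vectors), the set is linearly independent.

linearly independent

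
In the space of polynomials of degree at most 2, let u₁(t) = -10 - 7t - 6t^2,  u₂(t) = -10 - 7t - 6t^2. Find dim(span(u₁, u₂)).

Represent each element by its coordinate vector in ℝ³.
Row-reduce the 2×3 matrix with these as rows.
The echelon form has 1 nonzero row, so the rank is 1.

1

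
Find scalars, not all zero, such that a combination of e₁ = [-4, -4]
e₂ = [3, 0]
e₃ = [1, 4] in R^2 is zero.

Set up α₁e₁ + … + α₃e₃ = 0 and solve the homogeneous system.
A generator of the null space is (1, 1, 1).

e₁ + e₂ + e₃ = 0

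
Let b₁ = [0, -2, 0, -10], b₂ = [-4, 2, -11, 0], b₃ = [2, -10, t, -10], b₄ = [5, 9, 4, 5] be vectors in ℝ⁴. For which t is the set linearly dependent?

t = 12

Dependence holds iff the 4×4 matrix [b₁ b₂ b₃ b₄] is singular.
Cofactor expansion gives det = 420*t - 5040.
Setting this to zero gives t = 12.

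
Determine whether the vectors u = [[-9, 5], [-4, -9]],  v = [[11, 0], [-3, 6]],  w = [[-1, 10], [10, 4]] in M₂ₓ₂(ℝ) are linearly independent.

linearly independent

Take coordinates with respect to the standard basis {E₁₁, E₁₂, E₂₁, E₂₂}.
Place the vectors as rows of a 3×4 matrix and reduce to echelon form.
The reduction yields 3 nonzero rows, so the rank is 3.
Since rank = 3 (the number of vectors), the set is linearly independent.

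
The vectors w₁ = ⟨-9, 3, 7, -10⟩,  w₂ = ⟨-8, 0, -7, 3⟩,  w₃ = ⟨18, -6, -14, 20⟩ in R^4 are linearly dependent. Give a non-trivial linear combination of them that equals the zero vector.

Row-reduce the matrix with w₁, w₂, w₃ as columns; the null space gives the coefficients.
A generator of the null space is (2, 0, 1).

2w₁ + w₃ = 0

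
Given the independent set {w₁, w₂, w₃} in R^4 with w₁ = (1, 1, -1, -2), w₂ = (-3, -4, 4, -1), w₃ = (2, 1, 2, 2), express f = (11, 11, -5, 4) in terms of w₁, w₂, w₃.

Since w₁, w₂, w₃ are independent, the coefficients expressing f are uniquely determined by a linear system.
Back-substitution yields (α₁, α₂, α₃) = (1, -2, 2).

f = w₁ - 2w₂ + 2w₃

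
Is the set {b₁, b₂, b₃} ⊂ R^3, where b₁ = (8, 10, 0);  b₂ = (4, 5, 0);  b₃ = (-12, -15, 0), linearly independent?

Row-reduce the matrix whose columns are b₁, b₂, b₃.
The reduction yields 1 nonzero row, so the rank is 1.
Since rank 1 < 3, the set is linearly dependent.

linearly dependent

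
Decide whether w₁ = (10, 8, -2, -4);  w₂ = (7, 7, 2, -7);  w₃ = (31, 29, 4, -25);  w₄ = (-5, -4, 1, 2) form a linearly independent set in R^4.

Form the 4×4 matrix with these as columns; its determinant is 0.
A zero determinant means the columns are linearly dependent.

linearly dependent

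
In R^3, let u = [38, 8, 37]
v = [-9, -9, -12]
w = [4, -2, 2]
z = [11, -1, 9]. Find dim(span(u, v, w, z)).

dim = 3

Put the 3×4 matrix [u|v|w|z] into echelon form.
Reduction leaves 3 leading entries, giving rank 3.
(With 4 elements in a 3-dimensional space the rank is at most 3.)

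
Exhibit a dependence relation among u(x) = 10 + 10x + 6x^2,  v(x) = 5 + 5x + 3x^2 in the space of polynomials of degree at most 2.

u - 2v = 0

Write each element as a vector in ℝ³ using {1, x, x^2}.
Row-reduce the matrix with u, v as columns; the null space gives the coefficients.
One solution (up to scaling) is (1, -2).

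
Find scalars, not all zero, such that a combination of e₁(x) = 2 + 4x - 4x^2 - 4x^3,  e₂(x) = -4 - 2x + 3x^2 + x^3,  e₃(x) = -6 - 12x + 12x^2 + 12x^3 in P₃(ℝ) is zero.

3e₁ + e₃ = 0

Take coordinates with respect to {1, x, …, x^3}.
Set up α₁e₁ + … + α₃e₃ = 0 and solve the homogeneous system.
A generator of the null space is (3, 0, 1).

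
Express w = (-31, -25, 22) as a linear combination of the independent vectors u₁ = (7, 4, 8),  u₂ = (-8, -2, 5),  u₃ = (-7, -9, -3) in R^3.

w = 2u₁ + 3u₂ + 3u₃

Solve the system with u₁, u₂, u₃ as columns and w as the right-hand side.
Back-substitution yields (α₁, α₂, α₃) = (2, 3, 3).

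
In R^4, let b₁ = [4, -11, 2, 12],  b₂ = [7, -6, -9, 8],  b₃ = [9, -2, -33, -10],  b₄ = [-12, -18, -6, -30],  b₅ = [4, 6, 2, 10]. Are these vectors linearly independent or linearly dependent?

linearly dependent

There are 5 vectors in a 4-dimensional space, so they cannot be linearly independent.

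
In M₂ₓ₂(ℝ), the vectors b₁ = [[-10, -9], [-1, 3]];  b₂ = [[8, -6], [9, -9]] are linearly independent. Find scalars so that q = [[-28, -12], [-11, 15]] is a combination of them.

Take coordinate vectors relative to {E₁₁, E₁₂, E₂₁, E₂₂}.
Since b₁, b₂ are independent, the coefficients expressing q are uniquely determined by a linear system.
The system has the unique solution (c₁, c₂) = (2, -1).

q = 2b₁ - b₂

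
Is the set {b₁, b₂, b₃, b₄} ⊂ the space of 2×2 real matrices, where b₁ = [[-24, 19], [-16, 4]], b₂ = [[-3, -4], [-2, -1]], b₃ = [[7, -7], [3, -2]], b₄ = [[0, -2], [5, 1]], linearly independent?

linearly dependent

Take coordinates with respect to the standard basis {E₁₁, E₁₂, E₂₁, E₂₂}.
Place the vectors as rows of a 4×4 matrix and reduce to echelon form.
The reduction yields 3 nonzero rows, so the rank is 3.
Since rank 3 < 4, the set is linearly dependent.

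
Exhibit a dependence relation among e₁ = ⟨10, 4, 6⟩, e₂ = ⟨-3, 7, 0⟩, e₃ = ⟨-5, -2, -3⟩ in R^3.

Solve the homogeneous system with e₁, e₂, e₃ as columns by row-reducing the coefficient matrix.
A generator of the null space is (1, 0, 2).

e₁ + 2e₃ = 0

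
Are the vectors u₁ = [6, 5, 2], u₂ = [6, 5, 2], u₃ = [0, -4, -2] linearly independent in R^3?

linearly dependent

Two of the vectors are equal, giving an immediate dependence.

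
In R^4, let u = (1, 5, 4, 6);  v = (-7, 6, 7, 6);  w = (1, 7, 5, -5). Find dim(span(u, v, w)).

3

Apply Gaussian elimination to the matrix whose rows are u, v, w.
The echelon form has 3 nonzero rows, so the rank is 3.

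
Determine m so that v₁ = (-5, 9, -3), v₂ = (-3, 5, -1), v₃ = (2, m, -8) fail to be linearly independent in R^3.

m = 1

Place the vectors as rows of a 3×3 matrix; dependence ⇔ determinant zero.
Expanding, det = 4*m - 4.
This vanishes exactly when m = 1.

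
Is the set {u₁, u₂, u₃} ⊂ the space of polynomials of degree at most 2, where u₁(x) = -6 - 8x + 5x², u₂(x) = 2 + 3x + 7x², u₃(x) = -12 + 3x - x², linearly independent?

Write each element as a coordinate vector in ℝ³ using {1, x, x²}.
Form the 3×3 matrix with these as columns; its determinant is 1010.
A nonzero determinant means the columns are linearly independent.

linearly independent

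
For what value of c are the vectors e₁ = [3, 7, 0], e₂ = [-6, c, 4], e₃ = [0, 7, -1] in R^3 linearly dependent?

The vectors are dependent exactly when the determinant of the matrix with rows e₁, e₂, e₃ vanishes.
Expanding, det = -3*c - 126.
Solving -3*c - 126 = 0 yields c = -42.

c = -42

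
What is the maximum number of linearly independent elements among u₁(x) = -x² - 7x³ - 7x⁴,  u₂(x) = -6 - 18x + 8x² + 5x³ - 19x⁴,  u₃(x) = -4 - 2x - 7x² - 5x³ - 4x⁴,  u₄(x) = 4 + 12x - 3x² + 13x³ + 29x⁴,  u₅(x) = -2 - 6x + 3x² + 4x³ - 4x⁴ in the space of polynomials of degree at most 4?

3

Use coordinates relative to {1, x, …, x⁴}.
Put the 5×5 matrix [u₁|u₂|u₃|u₄|u₅] into echelon form.
Exactly 3 pivots survive; hence the rank is 3.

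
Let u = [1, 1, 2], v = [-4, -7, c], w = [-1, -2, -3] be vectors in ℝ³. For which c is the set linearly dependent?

The set is linearly dependent precisely when det[u; v; w] = 0.
The determinant works out to c + 11.
This vanishes exactly when c = -11.

c = -11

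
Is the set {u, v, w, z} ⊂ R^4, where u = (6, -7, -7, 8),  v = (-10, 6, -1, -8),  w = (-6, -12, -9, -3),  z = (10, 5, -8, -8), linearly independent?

linearly independent

Row-reduce the matrix whose columns are u, v, w, z.
The reduction yields 4 nonzero rows, so the rank is 4.
Since rank = 4 (the number of vectors), the set is linearly independent.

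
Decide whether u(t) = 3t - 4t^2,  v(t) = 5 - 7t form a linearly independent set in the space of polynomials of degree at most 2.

Take coordinates with respect to the standard basis {1, t, t^2}.
Place the vectors as rows of a 2×3 matrix and reduce to echelon form.
The reduction yields 2 nonzero rows, so the rank is 2.
Since rank = 2 (the number of vectors), the set is linearly independent.

linearly independent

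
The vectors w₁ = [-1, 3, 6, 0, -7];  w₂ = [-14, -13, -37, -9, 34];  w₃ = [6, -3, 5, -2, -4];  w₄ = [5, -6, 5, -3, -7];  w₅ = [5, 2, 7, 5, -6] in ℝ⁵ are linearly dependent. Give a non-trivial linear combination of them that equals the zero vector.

Solve the homogeneous system with w₁, w₂, w₃, w₄, w₅ as columns by row-reducing the coefficient matrix.
A generator of the null space is (3, 1, 2, -1, 2).

3w₁ + w₂ + 2w₃ - w₄ + 2w₅ = 0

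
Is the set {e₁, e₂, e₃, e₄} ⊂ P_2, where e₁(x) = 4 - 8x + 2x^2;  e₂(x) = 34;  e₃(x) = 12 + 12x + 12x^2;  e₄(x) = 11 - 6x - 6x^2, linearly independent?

linearly dependent

Write each element as a coordinate vector in ℝ³ using {1, x, x^2}.
There are 4 vectors in a 3-dimensional space, so they cannot be linearly independent.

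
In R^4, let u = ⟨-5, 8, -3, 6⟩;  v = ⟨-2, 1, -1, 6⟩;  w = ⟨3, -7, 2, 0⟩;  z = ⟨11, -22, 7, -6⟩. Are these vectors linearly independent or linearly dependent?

The matrix [u|v|w|z] has determinant 0.
A zero determinant means the columns are linearly dependent.

linearly dependent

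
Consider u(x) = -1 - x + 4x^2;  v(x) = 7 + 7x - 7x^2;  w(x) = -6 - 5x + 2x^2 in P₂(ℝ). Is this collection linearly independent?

linearly independent

Write each element as a coordinate vector in ℝ³ using {1, x, x^2}.
Row-reduce the matrix whose columns are u, v, w.
The reduction yields 3 nonzero rows, so the rank is 3.
Since rank = 3 (the number of vectors), the set is linearly independent.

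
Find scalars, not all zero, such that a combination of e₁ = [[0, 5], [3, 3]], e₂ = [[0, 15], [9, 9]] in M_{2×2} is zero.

Take coordinates with respect to {E₁₁, E₁₂, E₂₁, E₂₂}.
Row-reduce the matrix with e₁, e₂ as columns; the null space gives the coefficients.
The free variable yields coefficients (3, -1) (any nonzero multiple also works).

3e₁ - e₂ = 0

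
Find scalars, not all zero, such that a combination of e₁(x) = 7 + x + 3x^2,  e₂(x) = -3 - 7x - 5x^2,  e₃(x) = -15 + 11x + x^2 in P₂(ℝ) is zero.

Take coordinates with respect to {1, x, x^2}.
Row-reduce the matrix with e₁, e₂, e₃ as columns; the null space gives the coefficients.
One solution (up to scaling) is (3, 2, 1).

3e₁ + 2e₂ + e₃ = 0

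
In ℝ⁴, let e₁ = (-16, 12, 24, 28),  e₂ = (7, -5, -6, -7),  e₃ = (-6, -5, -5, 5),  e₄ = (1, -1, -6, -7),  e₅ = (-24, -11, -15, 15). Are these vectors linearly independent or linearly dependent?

linearly dependent

There are 5 vectors in a 4-dimensional space, so they cannot be linearly independent.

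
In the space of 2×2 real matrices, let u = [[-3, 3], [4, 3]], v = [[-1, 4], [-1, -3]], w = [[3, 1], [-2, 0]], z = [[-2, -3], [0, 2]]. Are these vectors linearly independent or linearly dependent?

Take coordinates with respect to the standard basis {E₁₁, E₁₂, E₂₁, E₂₂}.
Form the 4×4 matrix with these as columns; its determinant is -185.
A nonzero determinant means the columns are linearly independent.

linearly independent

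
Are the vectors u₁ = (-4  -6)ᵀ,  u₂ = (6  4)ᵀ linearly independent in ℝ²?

Place the vectors as rows of a 2×2 matrix and reduce to echelon form.
The reduction yields 2 nonzero rows, so the rank is 2.
Since rank = 2 (the number of vectors), the set is linearly independent.

linearly independent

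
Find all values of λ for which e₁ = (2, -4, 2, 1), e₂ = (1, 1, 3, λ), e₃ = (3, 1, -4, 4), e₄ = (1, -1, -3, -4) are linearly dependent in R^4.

λ = 29/3

Dependence holds iff the 4×4 matrix [e₁ e₂ e₃ e₄] is singular.
Expanding, det = 406 - 42*λ.
This vanishes exactly when λ = 29/3.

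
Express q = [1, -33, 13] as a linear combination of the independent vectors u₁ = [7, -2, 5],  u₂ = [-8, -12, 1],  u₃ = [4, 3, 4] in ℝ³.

q = 3u₁ + 2u₂ - u₃

Since u₁, u₂, u₃ are independent, the coefficients expressing q are uniquely determined by a linear system.
Row-reducing the augmented matrix gives the unique coefficients (a₁, a₂, a₃) = (3, 2, -1).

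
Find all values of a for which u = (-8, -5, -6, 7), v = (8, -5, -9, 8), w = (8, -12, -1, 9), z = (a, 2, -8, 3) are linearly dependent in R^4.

Place the vectors as rows of a 4×4 matrix; dependence ⇔ determinant zero.
The determinant works out to 50*a + 520.
Setting this to zero gives a = -52/5.

a = -52/5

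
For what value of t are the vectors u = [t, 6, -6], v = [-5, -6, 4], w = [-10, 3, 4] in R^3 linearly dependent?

Place the vectors as rows of a 3×3 matrix; dependence ⇔ determinant zero.
The determinant works out to 330 - 36*t.
This vanishes exactly when t = 55/6.

t = 55/6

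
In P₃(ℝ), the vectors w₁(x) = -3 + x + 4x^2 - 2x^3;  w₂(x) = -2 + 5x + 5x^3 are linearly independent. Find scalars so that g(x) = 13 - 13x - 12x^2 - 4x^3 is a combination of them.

g = -3w₁ - 2w₂

Identify each element with its coordinate vector in ℝ⁴ via {1, x, …, x^3}.
Since w₁, w₂ are independent, the coefficients expressing g are uniquely determined by a linear system.
Row-reducing the augmented matrix gives the unique coefficients (c₁, c₂) = (-3, -2).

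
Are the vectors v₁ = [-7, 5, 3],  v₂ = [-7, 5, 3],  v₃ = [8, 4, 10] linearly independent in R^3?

linearly dependent

Two of the vectors are equal, giving an immediate dependence.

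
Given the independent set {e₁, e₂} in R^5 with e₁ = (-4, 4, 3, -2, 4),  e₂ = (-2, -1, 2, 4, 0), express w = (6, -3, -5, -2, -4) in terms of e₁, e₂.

Write w = α₁e₁ + α₂e₂ and equate components.
Back-substitution yields (α₁, α₂) = (-1, -1).

w = -e₁ - e₂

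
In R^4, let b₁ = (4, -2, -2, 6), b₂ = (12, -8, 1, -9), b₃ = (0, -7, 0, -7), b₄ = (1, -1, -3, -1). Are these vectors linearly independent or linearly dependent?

linearly independent

Form the 4×4 matrix with these as columns; its determinant is -2142.
A nonzero determinant means the columns are linearly independent.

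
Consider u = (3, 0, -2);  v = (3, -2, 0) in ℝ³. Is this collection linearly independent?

linearly independent

Row-reduce the matrix whose columns are u, v.
The reduction yields 2 nonzero rows, so the rank is 2.
Since rank = 2 (the number of vectors), the set is linearly independent.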